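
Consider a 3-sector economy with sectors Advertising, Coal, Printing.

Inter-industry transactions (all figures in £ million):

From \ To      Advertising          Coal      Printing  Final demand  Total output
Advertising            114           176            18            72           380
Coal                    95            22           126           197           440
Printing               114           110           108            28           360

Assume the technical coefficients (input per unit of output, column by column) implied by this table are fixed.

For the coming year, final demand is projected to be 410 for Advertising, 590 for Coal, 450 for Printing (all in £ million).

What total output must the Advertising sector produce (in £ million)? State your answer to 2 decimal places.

Technical coefficients a_ij = z_ij / X_j:
  a_AA = 114/380 = 0.30, a_CA = 95/380 = 0.25, a_PA = 114/380 = 0.30
  a_AC = 176/440 = 0.40, a_CC = 22/440 = 0.05, a_PC = 110/440 = 0.25
  a_AP = 18/360 = 0.05, a_CP = 126/360 = 0.35, a_PP = 108/360 = 0.30
I − A =
  [   0.70    -0.40    -0.05]
  [  -0.25     0.95    -0.35]
  [  -0.30    -0.25     0.70]
Cofactors of I−A, C_ij = (−1)^(i+j)·(minor ij) (rows/columns in the sector order above):
  C_11 = (0.95)(0.70) − (-0.35)(-0.25) = 0.5775
  C_12 = −[(-0.25)(0.70) − (-0.35)(-0.30)] = 0.2800
  C_13 = (-0.25)(-0.25) − (0.95)(-0.30) = 0.3475
  C_21 = −[(-0.40)(0.70) − (-0.05)(-0.25)] = 0.2925
  C_22 = (0.70)(0.70) − (-0.05)(-0.30) = 0.4750
  C_23 = −[(0.70)(-0.25) − (-0.40)(-0.30)] = 0.2950
  C_31 = (-0.40)(-0.35) − (-0.05)(0.95) = 0.1875
  C_32 = −[(0.70)(-0.35) − (-0.05)(-0.25)] = 0.2575
  C_33 = (0.70)(0.95) − (-0.40)(-0.25) = 0.5650
det(I−A) = Σ_j (I−A)_1j·C_1j = (0.70)(0.5775) + (-0.40)(0.2800) + (-0.05)(0.3475) = 0.274875
adj(I−A) = Cᵀ =
  [ 0.5775   0.2925   0.1875]
  [ 0.2800   0.4750   0.2575]
  [ 0.3475   0.2950   0.5650]
(I − A)⁻¹ = adj(I−A) / det(I−A) ≈
  [   2.1010     1.0641     0.6821]
  [   1.0186     1.7281     0.9368]
  [   1.2642     1.0732     2.0555]
x = (I − A)⁻¹ d = adj(I−A)·d / det(I−A), with det(I−A) = 0.274875:
  x_A = (0.5775·410 + 0.2925·590 + 0.1875·450) / 0.274875 = 493.725 / 0.274875 ≈ 1796.18
  x_C = (0.2800·410 + 0.4750·590 + 0.2575·450) / 0.274875 = 510.925 / 0.274875 ≈ 1858.75
  x_P = (0.3475·410 + 0.2950·590 + 0.5650·450) / 0.274875 = 570.775 / 0.274875 ≈ 2076.49

x_A = 1796.18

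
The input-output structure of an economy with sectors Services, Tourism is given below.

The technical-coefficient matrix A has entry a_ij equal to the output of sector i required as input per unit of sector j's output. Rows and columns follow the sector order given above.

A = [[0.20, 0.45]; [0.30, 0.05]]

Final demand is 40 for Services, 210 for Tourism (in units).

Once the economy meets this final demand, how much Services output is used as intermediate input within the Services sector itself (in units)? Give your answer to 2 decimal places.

I − A =
  [   0.80    -0.45]
  [  -0.30     0.95]
det(I−A) = (0.80)(0.95) − (-0.45)(-0.30) = 0.6250
adj(I−A) = [[0.95, 0.45], [0.30, 0.80]]
(I − A)⁻¹ = adj(I−A) / det(I−A) ≈
  [   1.5200     0.7200]
  [   0.4800     1.2800]
First solve x = (I − A)⁻¹ d = adj(I−A)·d / det(I−A); in particular x_S = (0.95·40 + 0.45·210) / 0.6250 = 132.50 / 0.6250 = 212.0000.
Intermediate flow from S to S: z_SS = a_SS · x_S = 0.20 × 132.50 / 0.6250 = 26.50 / 0.6250 = 42.40.

z_SS = 42.40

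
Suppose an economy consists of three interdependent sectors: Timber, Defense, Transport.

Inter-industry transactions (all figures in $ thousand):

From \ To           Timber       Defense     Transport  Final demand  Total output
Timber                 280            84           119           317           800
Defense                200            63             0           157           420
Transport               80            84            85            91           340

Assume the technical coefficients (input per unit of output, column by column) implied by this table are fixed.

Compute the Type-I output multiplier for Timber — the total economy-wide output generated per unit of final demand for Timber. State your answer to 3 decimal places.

Technical coefficients a_ij = z_ij / X_j:
  a_11 = 280/800 = 0.35, a_21 = 200/800 = 0.25, a_31 = 80/800 = 0.10
  a_12 = 84/420 = 0.20, a_22 = 63/420 = 0.15, a_32 = 84/420 = 0.20
  a_13 = 119/340 = 0.35, a_23 = 0/340 = 0.00, a_33 = 85/340 = 0.25
I − A =
  [   0.65    -0.20    -0.35]
  [  -0.25     0.85     0.00]
  [  -0.10    -0.20     0.75]
Cofactors of I−A, C_ij = (−1)^(i+j)·(minor ij) (rows/columns in the sector order above):
  C_11 = (0.85)(0.75) − (0.00)(-0.20) = 0.6375
  C_12 = −[(-0.25)(0.75) − (0.00)(-0.10)] = 0.1875
  C_13 = (-0.25)(-0.20) − (0.85)(-0.10) = 0.1350
  C_21 = −[(-0.20)(0.75) − (-0.35)(-0.20)] = 0.2200
  C_22 = (0.65)(0.75) − (-0.35)(-0.10) = 0.4525
  C_23 = −[(0.65)(-0.20) − (-0.20)(-0.10)] = 0.1500
  C_31 = (-0.20)(0.00) − (-0.35)(0.85) = 0.2975
  C_32 = −[(0.65)(0.00) − (-0.35)(-0.25)] = 0.0875
  C_33 = (0.65)(0.85) − (-0.20)(-0.25) = 0.5025
det(I−A) = Σ_j (I−A)_1j·C_1j = (0.65)(0.6375) + (-0.20)(0.1875) + (-0.35)(0.1350) = 0.329625
adj(I−A) = Cᵀ =
  [ 0.6375   0.2200   0.2975]
  [ 0.1875   0.4525   0.0875]
  [ 0.1350   0.1500   0.5025]
(I − A)⁻¹ = adj(I−A) / det(I−A) ≈
  [   1.9340     0.6674     0.9025]
  [   0.5688     1.3728     0.2655]
  [   0.4096     0.4551     1.5245]
The output multiplier for sector j is the column-j sum of the Leontief inverse (I − A)⁻¹ = adj(I−A) / det(I−A).
Column 1 of adj(I−A): (0.6375, 0.1875, 0.1350); det(I−A) = 0.329625.
m_1 = (0.6375 + 0.1875 + 0.1350) / 0.329625 = 0.96 / 0.329625 ≈ 2.912.

m_1 = 2.912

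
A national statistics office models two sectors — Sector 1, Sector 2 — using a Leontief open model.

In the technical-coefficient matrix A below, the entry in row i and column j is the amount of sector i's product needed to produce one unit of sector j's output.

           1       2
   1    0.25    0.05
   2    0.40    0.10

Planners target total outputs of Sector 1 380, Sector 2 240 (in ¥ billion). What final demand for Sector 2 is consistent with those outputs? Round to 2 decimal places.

d_2 = 64.00

I − A =
  [   0.75    -0.05]
  [  -0.40     0.90]
d = (I − A) x:
  d_1 = (+0.75)·380 + (-0.05)·240 = 273.00
  d_2 = (-0.40)·380 + (+0.90)·240 = 64.00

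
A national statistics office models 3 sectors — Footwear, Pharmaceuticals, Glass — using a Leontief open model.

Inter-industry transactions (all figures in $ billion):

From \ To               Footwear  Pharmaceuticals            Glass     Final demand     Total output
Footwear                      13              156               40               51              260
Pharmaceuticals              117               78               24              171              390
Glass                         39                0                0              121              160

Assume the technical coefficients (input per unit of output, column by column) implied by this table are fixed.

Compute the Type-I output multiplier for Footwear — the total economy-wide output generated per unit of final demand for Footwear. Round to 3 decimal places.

m_F = 2.574

Technical coefficients a_ij = z_ij / X_j:
  a_FF = 13/260 = 0.05, a_PF = 117/260 = 0.45, a_GF = 39/260 = 0.15
  a_FP = 156/390 = 0.40, a_PP = 78/390 = 0.20, a_GP = 0/390 = 0.00
  a_FG = 40/160 = 0.25, a_PG = 24/160 = 0.15, a_GG = 0/160 = 0.00
I − A =
  [   0.95    -0.40    -0.25]
  [  -0.45     0.80    -0.15]
  [  -0.15     0.00     1.00]
Cofactors of I−A, C_ij = (−1)^(i+j)·(minor ij) (rows/columns in the sector order above):
  C_11 = (0.80)(1.00) − (-0.15)(0.00) = 0.8000
  C_12 = −[(-0.45)(1.00) − (-0.15)(-0.15)] = 0.4725
  C_13 = (-0.45)(0.00) − (0.80)(-0.15) = 0.1200
  C_21 = −[(-0.40)(1.00) − (-0.25)(0.00)] = 0.4000
  C_22 = (0.95)(1.00) − (-0.25)(-0.15) = 0.9125
  C_23 = −[(0.95)(0.00) − (-0.40)(-0.15)] = 0.0600
  C_31 = (-0.40)(-0.15) − (-0.25)(0.80) = 0.2600
  C_32 = −[(0.95)(-0.15) − (-0.25)(-0.45)] = 0.2550
  C_33 = (0.95)(0.80) − (-0.40)(-0.45) = 0.5800
det(I−A) = Σ_j (I−A)_1j·C_1j = (0.95)(0.8000) + (-0.40)(0.4725) + (-0.25)(0.1200) = 0.5410
adj(I−A) = Cᵀ =
  [ 0.8000   0.4000   0.2600]
  [ 0.4725   0.9125   0.2550]
  [ 0.1200   0.0600   0.5800]
(I − A)⁻¹ = adj(I−A) / det(I−A) ≈
  [   1.4787     0.7394     0.4806]
  [   0.8734     1.6867     0.4713]
  [   0.2218     0.1109     1.0721]
The output multiplier for sector j is the column-j sum of the Leontief inverse (I − A)⁻¹ = adj(I−A) / det(I−A).
Column F of adj(I−A): (0.8000, 0.4725, 0.1200); det(I−A) = 0.5410.
m_F = (0.8000 + 0.4725 + 0.1200) / 0.5410 = 1.3925 / 0.5410 ≈ 2.574.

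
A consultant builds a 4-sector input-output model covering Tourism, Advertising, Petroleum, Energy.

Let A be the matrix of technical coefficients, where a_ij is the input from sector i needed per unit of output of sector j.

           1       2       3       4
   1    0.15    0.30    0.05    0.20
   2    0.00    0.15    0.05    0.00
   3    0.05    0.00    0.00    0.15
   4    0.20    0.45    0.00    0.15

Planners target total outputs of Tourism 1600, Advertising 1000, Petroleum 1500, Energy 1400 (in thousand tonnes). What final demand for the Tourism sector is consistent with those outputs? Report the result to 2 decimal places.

I − A =
  [   0.85    -0.30    -0.05    -0.20]
  [   0.00     0.85    -0.05     0.00]
  [  -0.05     0.00     1.00    -0.15]
  [  -0.20    -0.45     0.00     0.85]
d = (I − A) x:
  d_1 = (+0.85)·1600 + (-0.30)·1000 + (-0.05)·1500 + (-0.20)·1400 = 705.00
  d_2 = (+0.00)·1600 + (+0.85)·1000 + (-0.05)·1500 + (+0.00)·1400 = 775.00
  d_3 = (-0.05)·1600 + (+0.00)·1000 + (+1.00)·1500 + (-0.15)·1400 = 1210.00
  d_4 = (-0.20)·1600 + (-0.45)·1000 + (+0.00)·1500 + (+0.85)·1400 = 420.00

d_1 = 705.00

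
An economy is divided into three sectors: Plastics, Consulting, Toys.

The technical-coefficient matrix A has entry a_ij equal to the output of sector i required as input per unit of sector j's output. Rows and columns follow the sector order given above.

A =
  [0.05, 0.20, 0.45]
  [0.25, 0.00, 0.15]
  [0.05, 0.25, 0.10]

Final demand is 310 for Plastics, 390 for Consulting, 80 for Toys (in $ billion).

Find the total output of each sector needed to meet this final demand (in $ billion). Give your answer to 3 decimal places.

I − A =
  [   0.95    -0.20    -0.45]
  [  -0.25     1.00    -0.15]
  [  -0.05    -0.25     0.90]
Cofactors of I−A, C_ij = (−1)^(i+j)·(minor ij) (rows/columns in the sector order above):
  C_11 = (1.00)(0.90) − (-0.15)(-0.25) = 0.8625
  C_12 = −[(-0.25)(0.90) − (-0.15)(-0.05)] = 0.2325
  C_13 = (-0.25)(-0.25) − (1.00)(-0.05) = 0.1125
  C_21 = −[(-0.20)(0.90) − (-0.45)(-0.25)] = 0.2925
  C_22 = (0.95)(0.90) − (-0.45)(-0.05) = 0.8325
  C_23 = −[(0.95)(-0.25) − (-0.20)(-0.05)] = 0.2475
  C_31 = (-0.20)(-0.15) − (-0.45)(1.00) = 0.4800
  C_32 = −[(0.95)(-0.15) − (-0.45)(-0.25)] = 0.2550
  C_33 = (0.95)(1.00) − (-0.20)(-0.25) = 0.9000
det(I−A) = Σ_j (I−A)_1j·C_1j = (0.95)(0.8625) + (-0.20)(0.2325) + (-0.45)(0.1125) = 0.72225
adj(I−A) = Cᵀ =
  [ 0.8625   0.2925   0.4800]
  [ 0.2325   0.8325   0.2550]
  [ 0.1125   0.2475   0.9000]
(I − A)⁻¹ = adj(I−A) / det(I−A) ≈
  [   1.1942     0.4050     0.6646]
  [   0.3219     1.1526     0.3531]
  [   0.1558     0.3427     1.2461]
x = (I − A)⁻¹ d = adj(I−A)·d / det(I−A), with det(I−A) = 0.72225:
  x_P = (0.8625·310 + 0.2925·390 + 0.4800·80) / 0.72225 = 419.85 / 0.72225 ≈ 581.308
  x_C = (0.2325·310 + 0.8325·390 + 0.2550·80) / 0.72225 = 417.15 / 0.72225 ≈ 577.570
  x_T = (0.1125·310 + 0.2475·390 + 0.9000·80) / 0.72225 = 203.40 / 0.72225 ≈ 281.620

x_P = 581.308, x_C = 577.570, x_T = 281.620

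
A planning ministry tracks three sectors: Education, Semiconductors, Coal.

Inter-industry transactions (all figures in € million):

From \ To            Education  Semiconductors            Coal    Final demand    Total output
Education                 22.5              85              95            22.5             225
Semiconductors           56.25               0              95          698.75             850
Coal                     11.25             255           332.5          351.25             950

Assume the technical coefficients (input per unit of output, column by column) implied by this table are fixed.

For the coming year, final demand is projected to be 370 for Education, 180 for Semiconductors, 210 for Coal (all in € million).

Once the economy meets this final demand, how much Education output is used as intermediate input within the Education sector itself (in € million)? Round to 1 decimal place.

z_11 = 51.0

Technical coefficients a_ij = z_ij / X_j:
  a_11 = 22.5/225 = 0.10, a_21 = 56.25/225 = 0.25, a_31 = 11.25/225 = 0.05
  a_12 = 85/850 = 0.10, a_22 = 0/850 = 0.00, a_32 = 255/850 = 0.30
  a_13 = 95/950 = 0.10, a_23 = 95/950 = 0.10, a_33 = 332.5/950 = 0.35
I − A =
  [   0.90    -0.10    -0.10]
  [  -0.25     1.00    -0.10]
  [  -0.05    -0.30     0.65]
Cofactors of I−A, C_ij = (−1)^(i+j)·(minor ij) (rows/columns in the sector order above):
  C_11 = (1.00)(0.65) − (-0.10)(-0.30) = 0.6200
  C_12 = −[(-0.25)(0.65) − (-0.10)(-0.05)] = 0.1675
  C_13 = (-0.25)(-0.30) − (1.00)(-0.05) = 0.1250
  C_21 = −[(-0.10)(0.65) − (-0.10)(-0.30)] = 0.0950
  C_22 = (0.90)(0.65) − (-0.10)(-0.05) = 0.5800
  C_23 = −[(0.90)(-0.30) − (-0.10)(-0.05)] = 0.2750
  C_31 = (-0.10)(-0.10) − (-0.10)(1.00) = 0.1100
  C_32 = −[(0.90)(-0.10) − (-0.10)(-0.25)] = 0.1150
  C_33 = (0.90)(1.00) − (-0.10)(-0.25) = 0.8750
det(I−A) = Σ_j (I−A)_1j·C_1j = (0.90)(0.6200) + (-0.10)(0.1675) + (-0.10)(0.1250) = 0.52875
adj(I−A) = Cᵀ =
  [ 0.6200   0.0950   0.1100]
  [ 0.1675   0.5800   0.1150]
  [ 0.1250   0.2750   0.8750]
(I − A)⁻¹ = adj(I−A) / det(I−A) ≈
  [   1.1726     0.1797     0.2080]
  [   0.3168     1.0969     0.2175]
  [   0.2364     0.5201     1.6548]
First solve x = (I − A)⁻¹ d = adj(I−A)·d / det(I−A); in particular x_1 = (0.6200·370 + 0.0950·180 + 0.1100·210) / 0.52875 = 269.60 / 0.52875 ≈ 509.882.
Intermediate flow from 1 to 1: z_11 = a_11 · x_1 = 0.10 × 269.60 / 0.52875 = 26.96 / 0.52875 ≈ 51.0.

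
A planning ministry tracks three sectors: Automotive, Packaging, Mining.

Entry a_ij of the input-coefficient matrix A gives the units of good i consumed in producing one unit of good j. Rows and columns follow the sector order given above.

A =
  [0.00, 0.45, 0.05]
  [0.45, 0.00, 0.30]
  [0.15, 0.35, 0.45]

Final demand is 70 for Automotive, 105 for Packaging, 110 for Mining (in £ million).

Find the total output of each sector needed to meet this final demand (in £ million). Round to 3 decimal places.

I − A =
  [   1.00    -0.45    -0.05]
  [  -0.45     1.00    -0.30]
  [  -0.15    -0.35     0.55]
Cofactors of I−A, C_ij = (−1)^(i+j)·(minor ij) (rows/columns in the sector order above):
  C_11 = (1.00)(0.55) − (-0.30)(-0.35) = 0.4450
  C_12 = −[(-0.45)(0.55) − (-0.30)(-0.15)] = 0.2925
  C_13 = (-0.45)(-0.35) − (1.00)(-0.15) = 0.3075
  C_21 = −[(-0.45)(0.55) − (-0.05)(-0.35)] = 0.2650
  C_22 = (1.00)(0.55) − (-0.05)(-0.15) = 0.5425
  C_23 = −[(1.00)(-0.35) − (-0.45)(-0.15)] = 0.4175
  C_31 = (-0.45)(-0.30) − (-0.05)(1.00) = 0.1850
  C_32 = −[(1.00)(-0.30) − (-0.05)(-0.45)] = 0.3225
  C_33 = (1.00)(1.00) − (-0.45)(-0.45) = 0.7975
det(I−A) = Σ_j (I−A)_1j·C_1j = (1.00)(0.4450) + (-0.45)(0.2925) + (-0.05)(0.3075) = 0.2980
adj(I−A) = Cᵀ =
  [ 0.4450   0.2650   0.1850]
  [ 0.2925   0.5425   0.3225]
  [ 0.3075   0.4175   0.7975]
(I − A)⁻¹ = adj(I−A) / det(I−A) ≈
  [   1.4933     0.8893     0.6208]
  [   0.9815     1.8205     1.0822]
  [   1.0319     1.4010     2.6762]
x = (I − A)⁻¹ d = adj(I−A)·d / det(I−A), with det(I−A) = 0.2980:
  x_A = (0.4450·70 + 0.2650·105 + 0.1850·110) / 0.2980 = 79.325 / 0.2980 ≈ 266.191
  x_P = (0.2925·70 + 0.5425·105 + 0.3225·110) / 0.2980 = 112.9125 / 0.2980 ≈ 378.901
  x_M = (0.3075·70 + 0.4175·105 + 0.7975·110) / 0.2980 = 153.0875 / 0.2980 ≈ 513.716

x_A = 266.191, x_P = 378.901, x_M = 513.716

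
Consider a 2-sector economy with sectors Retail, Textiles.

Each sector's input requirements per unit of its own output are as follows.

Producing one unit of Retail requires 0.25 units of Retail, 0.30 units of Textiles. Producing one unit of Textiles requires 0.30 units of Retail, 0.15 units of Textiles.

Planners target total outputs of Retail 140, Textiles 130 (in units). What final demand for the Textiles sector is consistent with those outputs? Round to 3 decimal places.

d_T = 68.500

I − A =
  [   0.75    -0.30]
  [  -0.30     0.85]
d = (I − A) x:
  d_R = (+0.75)·140 + (-0.30)·130 = 66.000
  d_T = (-0.30)·140 + (+0.85)·130 = 68.500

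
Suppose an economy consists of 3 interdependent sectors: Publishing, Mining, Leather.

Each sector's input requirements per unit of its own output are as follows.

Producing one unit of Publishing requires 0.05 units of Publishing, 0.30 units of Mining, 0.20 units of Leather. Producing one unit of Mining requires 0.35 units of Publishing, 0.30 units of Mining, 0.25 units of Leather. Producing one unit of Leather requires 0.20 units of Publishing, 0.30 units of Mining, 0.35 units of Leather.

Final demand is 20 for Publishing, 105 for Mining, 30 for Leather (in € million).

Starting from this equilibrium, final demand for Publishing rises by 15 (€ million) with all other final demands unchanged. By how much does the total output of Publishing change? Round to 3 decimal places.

Δx_P = 24.918

I − A =
  [   0.95    -0.35    -0.20]
  [  -0.30     0.70    -0.30]
  [  -0.20    -0.25     0.65]
Cofactors of I−A, C_ij = (−1)^(i+j)·(minor ij) (rows/columns in the sector order above):
  C_11 = (0.70)(0.65) − (-0.30)(-0.25) = 0.3800
  C_12 = −[(-0.30)(0.65) − (-0.30)(-0.20)] = 0.2550
  C_13 = (-0.30)(-0.25) − (0.70)(-0.20) = 0.2150
  C_21 = −[(-0.35)(0.65) − (-0.20)(-0.25)] = 0.2775
  C_22 = (0.95)(0.65) − (-0.20)(-0.20) = 0.5775
  C_23 = −[(0.95)(-0.25) − (-0.35)(-0.20)] = 0.3075
  C_31 = (-0.35)(-0.30) − (-0.20)(0.70) = 0.2450
  C_32 = −[(0.95)(-0.30) − (-0.20)(-0.30)] = 0.3450
  C_33 = (0.95)(0.70) − (-0.35)(-0.30) = 0.5600
det(I−A) = Σ_j (I−A)_1j·C_1j = (0.95)(0.3800) + (-0.35)(0.2550) + (-0.20)(0.2150) = 0.22875
adj(I−A) = Cᵀ =
  [ 0.3800   0.2775   0.2450]
  [ 0.2550   0.5775   0.3450]
  [ 0.2150   0.3075   0.5600]
(I − A)⁻¹ = adj(I−A) / det(I−A) ≈
  [   1.6612     1.2131     1.0710]
  [   1.1148     2.5246     1.5082]
  [   0.9399     1.3443     2.4481]
Δx = (I − A)⁻¹ Δd with Δd having +15 in the Publishing component and 0 elsewhere.
So Δx_P = L_PP · (+15), where L_PP = adj(I−A)_PP / det(I−A) = 0.3800 / 0.22875.
Δx_P = 0.3800 × (+15) / 0.22875 = 5.70 / 0.22875 ≈ 24.918.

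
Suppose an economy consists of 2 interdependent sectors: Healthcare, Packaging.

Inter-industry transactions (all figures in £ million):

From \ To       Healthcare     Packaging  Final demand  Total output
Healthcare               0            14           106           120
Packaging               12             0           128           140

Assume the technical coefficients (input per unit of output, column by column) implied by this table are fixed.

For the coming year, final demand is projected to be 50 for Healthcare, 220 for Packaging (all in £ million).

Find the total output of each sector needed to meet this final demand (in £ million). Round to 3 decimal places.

Technical coefficients a_ij = z_ij / X_j:
  a_HH = 0/120 = 0.00, a_PH = 12/120 = 0.10
  a_HP = 14/140 = 0.10, a_PP = 0/140 = 0.00
I − A =
  [   1.00    -0.10]
  [  -0.10     1.00]
det(I−A) = (1.00)(1.00) − (-0.10)(-0.10) = 0.9900
adj(I−A) = [[1.00, 0.10], [0.10, 1.00]]
(I − A)⁻¹ = adj(I−A) / det(I−A) ≈
  [   1.0101     0.1010]
  [   0.1010     1.0101]
x = (I − A)⁻¹ d = adj(I−A)·d / det(I−A), with det(I−A) = 0.9900:
  x_H = (1.00·50 + 0.10·220) / 0.9900 = 72.00 / 0.9900 ≈ 72.727
  x_P = (0.10·50 + 1.00·220) / 0.9900 = 225.00 / 0.9900 ≈ 227.273

x_H = 72.727, x_P = 227.273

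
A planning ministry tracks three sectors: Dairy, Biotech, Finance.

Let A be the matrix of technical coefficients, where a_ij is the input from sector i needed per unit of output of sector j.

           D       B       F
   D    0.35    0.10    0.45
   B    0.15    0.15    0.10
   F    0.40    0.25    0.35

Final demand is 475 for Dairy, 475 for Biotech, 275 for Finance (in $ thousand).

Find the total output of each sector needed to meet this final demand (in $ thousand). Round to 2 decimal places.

I − A =
  [   0.65    -0.10    -0.45]
  [  -0.15     0.85    -0.10]
  [  -0.40    -0.25     0.65]
Cofactors of I−A, C_ij = (−1)^(i+j)·(minor ij) (rows/columns in the sector order above):
  C_11 = (0.85)(0.65) − (-0.10)(-0.25) = 0.5275
  C_12 = −[(-0.15)(0.65) − (-0.10)(-0.40)] = 0.1375
  C_13 = (-0.15)(-0.25) − (0.85)(-0.40) = 0.3775
  C_21 = −[(-0.10)(0.65) − (-0.45)(-0.25)] = 0.1775
  C_22 = (0.65)(0.65) − (-0.45)(-0.40) = 0.2425
  C_23 = −[(0.65)(-0.25) − (-0.10)(-0.40)] = 0.2025
  C_31 = (-0.10)(-0.10) − (-0.45)(0.85) = 0.3925
  C_32 = −[(0.65)(-0.10) − (-0.45)(-0.15)] = 0.1325
  C_33 = (0.65)(0.85) − (-0.10)(-0.15) = 0.5375
det(I−A) = Σ_j (I−A)_1j·C_1j = (0.65)(0.5275) + (-0.10)(0.1375) + (-0.45)(0.3775) = 0.15925
adj(I−A) = Cᵀ =
  [ 0.5275   0.1775   0.3925]
  [ 0.1375   0.2425   0.1325]
  [ 0.3775   0.2025   0.5375]
(I − A)⁻¹ = adj(I−A) / det(I−A) ≈
  [   3.3124     1.1146     2.4647]
  [   0.8634     1.5228     0.8320]
  [   2.3705     1.2716     3.3752]
x = (I − A)⁻¹ d = adj(I−A)·d / det(I−A), with det(I−A) = 0.15925:
  x_D = (0.5275·475 + 0.1775·475 + 0.3925·275) / 0.15925 = 442.8125 / 0.15925 ≈ 2780.61
  x_B = (0.1375·475 + 0.2425·475 + 0.1325·275) / 0.15925 = 216.9375 / 0.15925 ≈ 1362.24
  x_F = (0.3775·475 + 0.2025·475 + 0.5375·275) / 0.15925 = 423.3125 / 0.15925 ≈ 2658.16

x_D = 2780.61, x_B = 1362.24, x_F = 2658.16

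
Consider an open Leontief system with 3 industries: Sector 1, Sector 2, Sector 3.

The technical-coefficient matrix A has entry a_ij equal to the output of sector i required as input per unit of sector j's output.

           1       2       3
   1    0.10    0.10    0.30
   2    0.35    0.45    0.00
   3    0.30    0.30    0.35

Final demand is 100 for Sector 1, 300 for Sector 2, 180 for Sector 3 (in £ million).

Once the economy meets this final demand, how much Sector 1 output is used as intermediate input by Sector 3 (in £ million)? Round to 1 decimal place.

I − A =
  [   0.90    -0.10    -0.30]
  [  -0.35     0.55     0.00]
  [  -0.30    -0.30     0.65]
Cofactors of I−A, C_ij = (−1)^(i+j)·(minor ij) (rows/columns in the sector order above):
  C_11 = (0.55)(0.65) − (0.00)(-0.30) = 0.3575
  C_12 = −[(-0.35)(0.65) − (0.00)(-0.30)] = 0.2275
  C_13 = (-0.35)(-0.30) − (0.55)(-0.30) = 0.2700
  C_21 = −[(-0.10)(0.65) − (-0.30)(-0.30)] = 0.1550
  C_22 = (0.90)(0.65) − (-0.30)(-0.30) = 0.4950
  C_23 = −[(0.90)(-0.30) − (-0.10)(-0.30)] = 0.3000
  C_31 = (-0.10)(0.00) − (-0.30)(0.55) = 0.1650
  C_32 = −[(0.90)(0.00) − (-0.30)(-0.35)] = 0.1050
  C_33 = (0.90)(0.55) − (-0.10)(-0.35) = 0.4600
det(I−A) = Σ_j (I−A)_1j·C_1j = (0.90)(0.3575) + (-0.10)(0.2275) + (-0.30)(0.2700) = 0.2180
adj(I−A) = Cᵀ =
  [ 0.3575   0.1550   0.1650]
  [ 0.2275   0.4950   0.1050]
  [ 0.2700   0.3000   0.4600]
(I − A)⁻¹ = adj(I−A) / det(I−A) ≈
  [   1.6399     0.7110     0.7569]
  [   1.0436     2.2706     0.4817]
  [   1.2385     1.3761     2.1101]
First solve x = (I − A)⁻¹ d = adj(I−A)·d / det(I−A); in particular x_3 = (0.2700·100 + 0.3000·300 + 0.4600·180) / 0.2180 = 199.80 / 0.2180 ≈ 916.514.
Intermediate flow from 1 to 3: z_13 = a_13 · x_3 = 0.30 × 199.80 / 0.2180 = 59.94 / 0.2180 ≈ 275.0.

z_13 = 275.0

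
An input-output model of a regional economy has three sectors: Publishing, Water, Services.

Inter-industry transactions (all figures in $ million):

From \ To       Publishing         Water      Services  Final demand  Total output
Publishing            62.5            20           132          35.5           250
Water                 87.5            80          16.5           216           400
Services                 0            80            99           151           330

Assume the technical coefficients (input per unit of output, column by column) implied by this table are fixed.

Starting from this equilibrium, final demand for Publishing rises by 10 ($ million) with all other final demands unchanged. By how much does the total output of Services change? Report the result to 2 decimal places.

Δx_S = 1.88

Technical coefficients a_ij = z_ij / X_j:
  a_PP = 62.5/250 = 0.25, a_WP = 87.5/250 = 0.35, a_SP = 0/250 = 0.00
  a_PW = 20/400 = 0.05, a_WW = 80/400 = 0.20, a_SW = 80/400 = 0.20
  a_PS = 132/330 = 0.40, a_WS = 16.5/330 = 0.05, a_SS = 99/330 = 0.30
I − A =
  [   0.75    -0.05    -0.40]
  [  -0.35     0.80    -0.05]
  [   0.00    -0.20     0.70]
Cofactors of I−A, C_ij = (−1)^(i+j)·(minor ij) (rows/columns in the sector order above):
  C_11 = (0.80)(0.70) − (-0.05)(-0.20) = 0.5500
  C_12 = −[(-0.35)(0.70) − (-0.05)(0.00)] = 0.2450
  C_13 = (-0.35)(-0.20) − (0.80)(0.00) = 0.0700
  C_21 = −[(-0.05)(0.70) − (-0.40)(-0.20)] = 0.1150
  C_22 = (0.75)(0.70) − (-0.40)(0.00) = 0.5250
  C_23 = −[(0.75)(-0.20) − (-0.05)(0.00)] = 0.1500
  C_31 = (-0.05)(-0.05) − (-0.40)(0.80) = 0.3225
  C_32 = −[(0.75)(-0.05) − (-0.40)(-0.35)] = 0.1775
  C_33 = (0.75)(0.80) − (-0.05)(-0.35) = 0.5825
det(I−A) = Σ_j (I−A)_1j·C_1j = (0.75)(0.5500) + (-0.05)(0.2450) + (-0.40)(0.0700) = 0.37225
adj(I−A) = Cᵀ =
  [ 0.5500   0.1150   0.3225]
  [ 0.2450   0.5250   0.1775]
  [ 0.0700   0.1500   0.5825]
(I − A)⁻¹ = adj(I−A) / det(I−A) ≈
  [   1.4775     0.3089     0.8664]
  [   0.6582     1.4103     0.4768]
  [   0.1880     0.4030     1.5648]
Δx = (I − A)⁻¹ Δd with Δd having +10 in the Publishing component and 0 elsewhere.
So Δx_S = L_SP · (+10), where L_SP = adj(I−A)_SP / det(I−A) = 0.0700 / 0.37225.
Δx_S = 0.0700 × (+10) / 0.37225 = 0.70 / 0.37225 ≈ 1.88.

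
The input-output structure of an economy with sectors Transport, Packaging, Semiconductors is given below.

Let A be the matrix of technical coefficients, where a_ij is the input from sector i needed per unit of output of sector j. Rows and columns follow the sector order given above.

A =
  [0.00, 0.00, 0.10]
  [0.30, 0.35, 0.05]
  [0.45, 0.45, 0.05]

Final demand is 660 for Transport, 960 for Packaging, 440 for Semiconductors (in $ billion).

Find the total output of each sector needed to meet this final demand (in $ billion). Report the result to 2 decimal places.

I − A =
  [   1.00     0.00    -0.10]
  [  -0.30     0.65    -0.05]
  [  -0.45    -0.45     0.95]
Cofactors of I−A, C_ij = (−1)^(i+j)·(minor ij) (rows/columns in the sector order above):
  C_11 = (0.65)(0.95) − (-0.05)(-0.45) = 0.5950
  C_12 = −[(-0.30)(0.95) − (-0.05)(-0.45)] = 0.3075
  C_13 = (-0.30)(-0.45) − (0.65)(-0.45) = 0.4275
  C_21 = −[(0.00)(0.95) − (-0.10)(-0.45)] = 0.0450
  C_22 = (1.00)(0.95) − (-0.10)(-0.45) = 0.9050
  C_23 = −[(1.00)(-0.45) − (0.00)(-0.45)] = 0.4500
  C_31 = (0.00)(-0.05) − (-0.10)(0.65) = 0.0650
  C_32 = −[(1.00)(-0.05) − (-0.10)(-0.30)] = 0.0800
  C_33 = (1.00)(0.65) − (0.00)(-0.30) = 0.6500
det(I−A) = Σ_j (I−A)_1j·C_1j = (1.00)(0.5950) + (0.00)(0.3075) + (-0.10)(0.4275) = 0.55225
adj(I−A) = Cᵀ =
  [ 0.5950   0.0450   0.0650]
  [ 0.3075   0.9050   0.0800]
  [ 0.4275   0.4500   0.6500]
(I − A)⁻¹ = adj(I−A) / det(I−A) ≈
  [   1.0774     0.0815     0.1177]
  [   0.5568     1.6388     0.1449]
  [   0.7741     0.8148     1.1770]
x = (I − A)⁻¹ d = adj(I−A)·d / det(I−A), with det(I−A) = 0.55225:
  x_1 = (0.5950·660 + 0.0450·960 + 0.0650·440) / 0.55225 = 464.50 / 0.55225 ≈ 841.10
  x_2 = (0.3075·660 + 0.9050·960 + 0.0800·440) / 0.55225 = 1106.95 / 0.55225 ≈ 2004.44
  x_3 = (0.4275·660 + 0.4500·960 + 0.6500·440) / 0.55225 = 1000.15 / 0.55225 ≈ 1811.05

x_1 = 841.10, x_2 = 2004.44, x_3 = 1811.05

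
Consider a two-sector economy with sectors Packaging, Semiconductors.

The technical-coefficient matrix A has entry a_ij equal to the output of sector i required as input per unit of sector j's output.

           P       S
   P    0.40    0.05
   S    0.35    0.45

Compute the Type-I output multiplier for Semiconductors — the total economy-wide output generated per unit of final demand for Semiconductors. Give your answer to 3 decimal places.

m_S = 2.080

I − A =
  [   0.60    -0.05]
  [  -0.35     0.55]
det(I−A) = (0.60)(0.55) − (-0.05)(-0.35) = 0.3125
adj(I−A) = [[0.55, 0.05], [0.35, 0.60]]
(I − A)⁻¹ = adj(I−A) / det(I−A) ≈
  [   1.7600     0.1600]
  [   1.1200     1.9200]
The output multiplier for sector j is the column-j sum of the Leontief inverse (I − A)⁻¹ = adj(I−A) / det(I−A).
Column S of adj(I−A): (0.05, 0.60); det(I−A) = 0.3125.
m_S = (0.05 + 0.60) / 0.3125 = 0.65 / 0.3125 = 2.080.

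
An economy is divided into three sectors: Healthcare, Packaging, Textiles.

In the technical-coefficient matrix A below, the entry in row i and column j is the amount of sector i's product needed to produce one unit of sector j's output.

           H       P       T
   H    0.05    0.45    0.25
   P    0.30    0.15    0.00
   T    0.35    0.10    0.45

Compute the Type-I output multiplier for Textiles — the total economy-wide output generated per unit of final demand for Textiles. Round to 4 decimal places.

I − A =
  [   0.95    -0.45    -0.25]
  [  -0.30     0.85     0.00]
  [  -0.35    -0.10     0.55]
Cofactors of I−A, C_ij = (−1)^(i+j)·(minor ij) (rows/columns in the sector order above):
  C_11 = (0.85)(0.55) − (0.00)(-0.10) = 0.4675
  C_12 = −[(-0.30)(0.55) − (0.00)(-0.35)] = 0.1650
  C_13 = (-0.30)(-0.10) − (0.85)(-0.35) = 0.3275
  C_21 = −[(-0.45)(0.55) − (-0.25)(-0.10)] = 0.2725
  C_22 = (0.95)(0.55) − (-0.25)(-0.35) = 0.4350
  C_23 = −[(0.95)(-0.10) − (-0.45)(-0.35)] = 0.2525
  C_31 = (-0.45)(0.00) − (-0.25)(0.85) = 0.2125
  C_32 = −[(0.95)(0.00) − (-0.25)(-0.30)] = 0.0750
  C_33 = (0.95)(0.85) − (-0.45)(-0.30) = 0.6725
det(I−A) = Σ_j (I−A)_1j·C_1j = (0.95)(0.4675) + (-0.45)(0.1650) + (-0.25)(0.3275) = 0.2880
adj(I−A) = Cᵀ =
  [ 0.4675   0.2725   0.2125]
  [ 0.1650   0.4350   0.0750]
  [ 0.3275   0.2525   0.6725]
(I − A)⁻¹ = adj(I−A) / det(I−A) ≈
  [   1.62326     0.94618     0.73785]
  [   0.57292     1.51042     0.26042]
  [   1.13715     0.87674     2.33507]
The output multiplier for sector j is the column-j sum of the Leontief inverse (I − A)⁻¹ = adj(I−A) / det(I−A).
Column T of adj(I−A): (0.2125, 0.0750, 0.6725); det(I−A) = 0.2880.
m_T = (0.2125 + 0.0750 + 0.6725) / 0.2880 = 0.96 / 0.2880 ≈ 3.3333.

m_T = 3.3333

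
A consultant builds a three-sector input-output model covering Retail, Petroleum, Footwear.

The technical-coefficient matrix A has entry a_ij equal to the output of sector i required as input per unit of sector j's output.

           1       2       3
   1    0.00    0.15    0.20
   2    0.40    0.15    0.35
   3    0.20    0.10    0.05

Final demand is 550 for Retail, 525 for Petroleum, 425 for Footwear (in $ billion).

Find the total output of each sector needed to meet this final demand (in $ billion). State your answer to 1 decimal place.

I − A =
  [   1.00    -0.15    -0.20]
  [  -0.40     0.85    -0.35]
  [  -0.20    -0.10     0.95]
Cofactors of I−A, C_ij = (−1)^(i+j)·(minor ij) (rows/columns in the sector order above):
  C_11 = (0.85)(0.95) − (-0.35)(-0.10) = 0.7725
  C_12 = −[(-0.40)(0.95) − (-0.35)(-0.20)] = 0.4500
  C_13 = (-0.40)(-0.10) − (0.85)(-0.20) = 0.2100
  C_21 = −[(-0.15)(0.95) − (-0.20)(-0.10)] = 0.1625
  C_22 = (1.00)(0.95) − (-0.20)(-0.20) = 0.9100
  C_23 = −[(1.00)(-0.10) − (-0.15)(-0.20)] = 0.1300
  C_31 = (-0.15)(-0.35) − (-0.20)(0.85) = 0.2225
  C_32 = −[(1.00)(-0.35) − (-0.20)(-0.40)] = 0.4300
  C_33 = (1.00)(0.85) − (-0.15)(-0.40) = 0.7900
det(I−A) = Σ_j (I−A)_1j·C_1j = (1.00)(0.7725) + (-0.15)(0.4500) + (-0.20)(0.2100) = 0.6630
adj(I−A) = Cᵀ =
  [ 0.7725   0.1625   0.2225]
  [ 0.4500   0.9100   0.4300]
  [ 0.2100   0.1300   0.7900]
(I − A)⁻¹ = adj(I−A) / det(I−A) ≈
  [   1.1652     0.2451     0.3356]
  [   0.6787     1.3725     0.6486]
  [   0.3167     0.1961     1.1916]
x = (I − A)⁻¹ d = adj(I−A)·d / det(I−A), with det(I−A) = 0.6630:
  x_1 = (0.7725·550 + 0.1625·525 + 0.2225·425) / 0.6630 = 604.75 / 0.6630 ≈ 912.1
  x_2 = (0.4500·550 + 0.9100·525 + 0.4300·425) / 0.6630 = 908.00 / 0.6630 ≈ 1369.5
  x_3 = (0.2100·550 + 0.1300·525 + 0.7900·425) / 0.6630 = 519.50 / 0.6630 ≈ 783.6

x_1 = 912.1, x_2 = 1369.5, x_3 = 783.6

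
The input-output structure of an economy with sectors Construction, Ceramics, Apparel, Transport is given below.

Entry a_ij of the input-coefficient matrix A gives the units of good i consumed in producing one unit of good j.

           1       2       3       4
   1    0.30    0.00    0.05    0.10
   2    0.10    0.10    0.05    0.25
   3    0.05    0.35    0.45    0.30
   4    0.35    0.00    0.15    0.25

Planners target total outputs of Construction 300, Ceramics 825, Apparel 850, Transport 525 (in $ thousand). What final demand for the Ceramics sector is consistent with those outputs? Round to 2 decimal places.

I − A =
  [   0.70     0.00    -0.05    -0.10]
  [  -0.10     0.90    -0.05    -0.25]
  [  -0.05    -0.35     0.55    -0.30]
  [  -0.35     0.00    -0.15     0.75]
d = (I − A) x:
  d_1 = (+0.70)·300 + (+0.00)·825 + (-0.05)·850 + (-0.10)·525 = 115.00
  d_2 = (-0.10)·300 + (+0.90)·825 + (-0.05)·850 + (-0.25)·525 = 538.75
  d_3 = (-0.05)·300 + (-0.35)·825 + (+0.55)·850 + (-0.30)·525 = 6.25
  d_4 = (-0.35)·300 + (+0.00)·825 + (-0.15)·850 + (+0.75)·525 = 161.25

d_2 = 538.75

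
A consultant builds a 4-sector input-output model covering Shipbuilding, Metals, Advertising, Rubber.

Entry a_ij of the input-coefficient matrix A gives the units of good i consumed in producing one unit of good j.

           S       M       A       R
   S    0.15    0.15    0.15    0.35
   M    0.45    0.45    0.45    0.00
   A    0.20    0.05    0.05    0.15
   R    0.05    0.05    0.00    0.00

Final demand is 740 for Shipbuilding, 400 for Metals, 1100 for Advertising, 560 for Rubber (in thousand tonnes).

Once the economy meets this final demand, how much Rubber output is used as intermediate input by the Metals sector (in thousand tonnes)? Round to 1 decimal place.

I − A =
  [   0.85    -0.15    -0.15    -0.35]
  [  -0.45     0.55    -0.45     0.00]
  [  -0.20    -0.05     0.95    -0.15]
  [  -0.05    -0.05     0.00     1.00]
Compute the cofactors C_ij = (−1)^(i+j)·(3×3 minor ij) of I−A; the adjugate is their transpose:
adj(I−A) = Cᵀ =
  [ 0.496625   0.167750   0.157875   0.197500]
  [ 0.520875   0.759750   0.442125   0.248625]
  [ 0.140000   0.082625   0.382500   0.106375]
  [ 0.050875   0.046375   0.030000   0.327500]
det(I−A) = Σ_j (I−A)_1j·C_1j = (0.85)(0.496625) + (-0.15)(0.520875) + (-0.15)(0.140000) + (-0.35)(0.050875) = 0.30519375
(I − A)⁻¹ = adj(I−A) / det(I−A) ≈
  [   1.6272     0.5497     0.5173     0.6471]
  [   1.7067     2.4894     1.4487     0.8146]
  [   0.4587     0.2707     1.2533     0.3485]
  [   0.1667     0.1520     0.0983     1.0731]
First solve x = (I − A)⁻¹ d = adj(I−A)·d / det(I−A); in particular x_M = (0.520875·740 + 0.759750·400 + 0.442125·1100 + 0.248625·560) / 0.30519375 = 1314.915 / 0.30519375 ≈ 4308.460.
Intermediate flow from R to M: z_RM = a_RM · x_M = 0.05 × 1314.915 / 0.30519375 = 65.74575 / 0.30519375 ≈ 215.4.

z_RM = 215.4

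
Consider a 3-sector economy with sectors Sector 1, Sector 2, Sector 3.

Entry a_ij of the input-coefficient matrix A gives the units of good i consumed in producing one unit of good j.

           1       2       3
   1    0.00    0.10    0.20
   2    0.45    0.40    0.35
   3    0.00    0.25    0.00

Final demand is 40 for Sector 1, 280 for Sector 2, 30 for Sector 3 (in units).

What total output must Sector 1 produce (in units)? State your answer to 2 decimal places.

I − A =
  [   1.00    -0.10    -0.20]
  [  -0.45     0.60    -0.35]
  [   0.00    -0.25     1.00]
Cofactors of I−A, C_ij = (−1)^(i+j)·(minor ij) (rows/columns in the sector order above):
  C_11 = (0.60)(1.00) − (-0.35)(-0.25) = 0.5125
  C_12 = −[(-0.45)(1.00) − (-0.35)(0.00)] = 0.4500
  C_13 = (-0.45)(-0.25) − (0.60)(0.00) = 0.1125
  C_21 = −[(-0.10)(1.00) − (-0.20)(-0.25)] = 0.1500
  C_22 = (1.00)(1.00) − (-0.20)(0.00) = 1.0000
  C_23 = −[(1.00)(-0.25) − (-0.10)(0.00)] = 0.2500
  C_31 = (-0.10)(-0.35) − (-0.20)(0.60) = 0.1550
  C_32 = −[(1.00)(-0.35) − (-0.20)(-0.45)] = 0.4400
  C_33 = (1.00)(0.60) − (-0.10)(-0.45) = 0.5550
det(I−A) = Σ_j (I−A)_1j·C_1j = (1.00)(0.5125) + (-0.10)(0.4500) + (-0.20)(0.1125) = 0.4450
adj(I−A) = Cᵀ =
  [ 0.5125   0.1500   0.1550]
  [ 0.4500   1.0000   0.4400]
  [ 0.1125   0.2500   0.5550]
(I − A)⁻¹ = adj(I−A) / det(I−A) ≈
  [   1.1517     0.3371     0.3483]
  [   1.0112     2.2472     0.9888]
  [   0.2528     0.5618     1.2472]
x = (I − A)⁻¹ d = adj(I−A)·d / det(I−A), with det(I−A) = 0.4450:
  x_1 = (0.5125·40 + 0.1500·280 + 0.1550·30) / 0.4450 = 67.15 / 0.4450 ≈ 150.90
  x_2 = (0.4500·40 + 1.0000·280 + 0.4400·30) / 0.4450 = 311.20 / 0.4450 ≈ 699.33
  x_3 = (0.1125·40 + 0.2500·280 + 0.5550·30) / 0.4450 = 91.15 / 0.4450 ≈ 204.83

x_1 = 150.90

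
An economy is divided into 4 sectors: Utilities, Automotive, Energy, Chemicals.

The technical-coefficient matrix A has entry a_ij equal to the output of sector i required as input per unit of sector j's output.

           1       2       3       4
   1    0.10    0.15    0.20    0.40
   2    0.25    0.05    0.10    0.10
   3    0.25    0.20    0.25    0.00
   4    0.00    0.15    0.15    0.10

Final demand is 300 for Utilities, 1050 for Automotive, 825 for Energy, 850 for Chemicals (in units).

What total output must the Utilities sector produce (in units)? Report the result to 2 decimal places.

x_1 = 1915.37

I − A =
  [   0.90    -0.15    -0.20    -0.40]
  [  -0.25     0.95    -0.10    -0.10]
  [  -0.25    -0.20     0.75     0.00]
  [   0.00    -0.15    -0.15     0.90]
Compute the cofactors C_ij = (−1)^(i+j)·(3×3 minor ij) of I−A; the adjugate is their transpose:
adj(I−A) = Cᵀ =
  [ 0.609000   0.194250   0.246750   0.292250]
  [ 0.195000   0.547500   0.154500   0.147500]
  [ 0.255000   0.210750   0.707250   0.136750]
  [ 0.075000   0.126375   0.143625   0.533875]
det(I−A) = Σ_j (I−A)_1j·C_1j = (0.90)(0.609000) + (-0.15)(0.195000) + (-0.20)(0.255000) + (-0.40)(0.075000) = 0.43785
(I − A)⁻¹ = adj(I−A) / det(I−A) ≈
  [   1.3909     0.4436     0.5635     0.6675]
  [   0.4454     1.2504     0.3529     0.3369]
  [   0.5824     0.4813     1.6153     0.3123]
  [   0.1713     0.2886     0.3280     1.2193]
x = (I − A)⁻¹ d = adj(I−A)·d / det(I−A), with det(I−A) = 0.43785:
  x_1 = (0.609000·300 + 0.194250·1050 + 0.246750·825 + 0.292250·850) / 0.43785 = 838.64375 / 0.43785 ≈ 1915.37
  x_2 = (0.195000·300 + 0.547500·1050 + 0.154500·825 + 0.147500·850) / 0.43785 = 886.2125 / 0.43785 ≈ 2024.01
  x_3 = (0.255000·300 + 0.210750·1050 + 0.707250·825 + 0.136750·850) / 0.43785 = 997.50625 / 0.43785 ≈ 2278.19
  x_4 = (0.075000·300 + 0.126375·1050 + 0.143625·825 + 0.533875·850) / 0.43785 = 727.478125 / 0.43785 ≈ 1661.48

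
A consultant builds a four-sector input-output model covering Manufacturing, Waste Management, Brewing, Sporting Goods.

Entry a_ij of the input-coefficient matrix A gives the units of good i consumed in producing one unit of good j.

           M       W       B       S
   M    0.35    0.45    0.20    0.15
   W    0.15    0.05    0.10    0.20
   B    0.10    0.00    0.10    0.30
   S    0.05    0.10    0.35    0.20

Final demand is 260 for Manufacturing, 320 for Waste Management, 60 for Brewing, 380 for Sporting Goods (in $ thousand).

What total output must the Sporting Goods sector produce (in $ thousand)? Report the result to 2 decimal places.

I − A =
  [   0.65    -0.45    -0.20    -0.15]
  [  -0.15     0.95    -0.10    -0.20]
  [  -0.10     0.00     0.90    -0.30]
  [  -0.05    -0.10    -0.35     0.80]
Compute the cofactors C_ij = (−1)^(i+j)·(3×3 minor ij) of I−A; the adjugate is their transpose:
adj(I−A) = Cᵀ =
  [ 0.563250   0.296250   0.266875   0.279750]
  [ 0.117750   0.368750   0.130625   0.163250]
  [ 0.092750   0.063750   0.413125   0.188250]
  [ 0.090500   0.092500   0.213750   0.471500]
det(I−A) = Σ_j (I−A)_1j·C_1j = (0.65)(0.563250) + (-0.45)(0.117750) + (-0.20)(0.092750) + (-0.15)(0.090500) = 0.2810
(I − A)⁻¹ = adj(I−A) / det(I−A) ≈
  [   2.0044     1.0543     0.9497     0.9956]
  [   0.4190     1.3123     0.4649     0.5810]
  [   0.3301     0.2269     1.4702     0.6699]
  [   0.3221     0.3292     0.7607     1.6779]
x = (I − A)⁻¹ d = adj(I−A)·d / det(I−A), with det(I−A) = 0.2810:
  x_M = (0.563250·260 + 0.296250·320 + 0.266875·60 + 0.279750·380) / 0.2810 = 363.5625 / 0.2810 ≈ 1293.82
  x_W = (0.117750·260 + 0.368750·320 + 0.130625·60 + 0.163250·380) / 0.2810 = 218.4875 / 0.2810 ≈ 777.54
  x_B = (0.092750·260 + 0.063750·320 + 0.413125·60 + 0.188250·380) / 0.2810 = 140.8375 / 0.2810 ≈ 501.20
  x_S = (0.090500·260 + 0.092500·320 + 0.213750·60 + 0.471500·380) / 0.2810 = 245.125 / 0.2810 ≈ 872.33

x_S = 872.33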